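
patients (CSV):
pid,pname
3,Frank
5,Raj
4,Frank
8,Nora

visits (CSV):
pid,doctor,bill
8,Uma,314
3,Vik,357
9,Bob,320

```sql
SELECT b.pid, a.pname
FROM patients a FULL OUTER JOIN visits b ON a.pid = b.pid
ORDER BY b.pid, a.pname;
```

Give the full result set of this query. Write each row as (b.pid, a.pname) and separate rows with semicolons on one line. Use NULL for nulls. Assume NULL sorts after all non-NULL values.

FULL OUTER JOIN keeps every row from both sides; unmatched rows get NULL for the other side's columns.
Matching on a.pid = b.pid.
- a row (pid=3): matches 1 b row(s) → 1 output row(s).
- a row (pid=5): no match → kept, b columns NULL.
- a row (pid=4): no match → kept, b columns NULL.
- a row (pid=8): matches 1 b row(s) → 1 output row(s).
- 1 row(s) from b found no a partner → padded with NULL.
After projecting and ordering:
b.pid | a.pname
3 | Frank
8 | Nora
9 | NULL
NULL | Frank
NULL | Raj

(3, Frank); (8, Nora); (9, NULL); (NULL, Frank); (NULL, Raj)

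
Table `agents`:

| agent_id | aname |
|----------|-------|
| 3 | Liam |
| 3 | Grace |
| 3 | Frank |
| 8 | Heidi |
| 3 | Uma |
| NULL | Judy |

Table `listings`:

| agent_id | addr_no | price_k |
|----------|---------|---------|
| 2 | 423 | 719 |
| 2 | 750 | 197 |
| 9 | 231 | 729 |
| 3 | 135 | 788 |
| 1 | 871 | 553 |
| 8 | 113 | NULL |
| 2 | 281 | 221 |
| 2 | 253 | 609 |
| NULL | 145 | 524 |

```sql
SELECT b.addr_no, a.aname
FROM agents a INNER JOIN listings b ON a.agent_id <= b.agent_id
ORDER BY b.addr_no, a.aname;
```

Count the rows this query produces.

14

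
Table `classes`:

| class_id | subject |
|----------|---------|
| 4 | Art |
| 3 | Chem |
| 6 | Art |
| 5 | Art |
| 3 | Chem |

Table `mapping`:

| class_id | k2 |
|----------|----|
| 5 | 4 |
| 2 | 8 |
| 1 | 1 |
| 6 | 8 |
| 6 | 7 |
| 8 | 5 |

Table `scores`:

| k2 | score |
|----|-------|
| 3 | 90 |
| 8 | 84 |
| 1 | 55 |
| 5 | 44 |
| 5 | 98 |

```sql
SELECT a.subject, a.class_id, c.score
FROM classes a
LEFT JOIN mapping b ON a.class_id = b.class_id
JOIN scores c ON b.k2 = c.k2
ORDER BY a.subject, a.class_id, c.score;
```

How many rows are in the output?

Joins associate left-to-right: classes LEFT JOIN mapping on class_id gives 6 intermediate row(s).
Then INNER JOIN `scores c` on k2: keep only rows whose b.k2 appears in c.
Result: 1 row(s).

1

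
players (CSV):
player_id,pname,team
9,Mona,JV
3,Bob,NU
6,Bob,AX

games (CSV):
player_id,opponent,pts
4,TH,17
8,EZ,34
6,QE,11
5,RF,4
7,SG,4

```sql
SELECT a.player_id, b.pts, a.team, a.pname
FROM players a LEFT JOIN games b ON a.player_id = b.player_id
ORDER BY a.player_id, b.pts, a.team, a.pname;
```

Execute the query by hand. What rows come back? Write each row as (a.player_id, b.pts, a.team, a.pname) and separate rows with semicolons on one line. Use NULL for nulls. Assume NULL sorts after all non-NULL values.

LEFT JOIN keeps every row from `players`; unmatched rows get NULL for `games`'s columns.
Matching on a.player_id = b.player_id.
Matched pairs: 1; unmatched a rows kept: 2.

(3, NULL, NU, Bob); (6, 11, AX, Bob); (9, NULL, JV, Mona)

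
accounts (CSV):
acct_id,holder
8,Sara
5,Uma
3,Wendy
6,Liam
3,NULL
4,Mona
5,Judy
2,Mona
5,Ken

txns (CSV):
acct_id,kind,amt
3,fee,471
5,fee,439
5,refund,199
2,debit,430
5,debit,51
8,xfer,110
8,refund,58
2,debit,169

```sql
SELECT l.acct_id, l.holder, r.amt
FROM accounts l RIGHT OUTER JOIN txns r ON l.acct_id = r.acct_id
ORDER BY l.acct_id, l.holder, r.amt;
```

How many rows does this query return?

RIGHT JOIN keeps every row from `txns`; unmatched rows get NULL for `accounts`'s columns.
Matching on l.acct_id = r.acct_id.
Matched pairs: 15; unmatched r rows kept: 0.
Total: 15 rows.

15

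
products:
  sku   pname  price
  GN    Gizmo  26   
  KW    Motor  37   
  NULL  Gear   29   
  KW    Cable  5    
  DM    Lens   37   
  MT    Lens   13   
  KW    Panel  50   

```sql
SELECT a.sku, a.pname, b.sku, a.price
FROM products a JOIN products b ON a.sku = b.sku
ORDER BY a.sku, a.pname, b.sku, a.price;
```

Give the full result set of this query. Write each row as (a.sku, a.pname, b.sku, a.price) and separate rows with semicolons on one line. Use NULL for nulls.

(DM, Lens, DM, 37); (GN, Gizmo, GN, 26); (KW, Cable, KW, 5); (KW, Cable, KW, 5); (KW, Cable, KW, 5); (KW, Motor, KW, 37); (KW, Motor, KW, 37); (KW, Motor, KW, 37); (KW, Panel, KW, 50); (KW, Panel, KW, 50); (KW, Panel, KW, 50); (MT, Lens, MT, 13)

INNER JOIN keeps only pairs where the ON condition holds.
Matching on a.sku = b.sku. A NULL in a compared column never satisfies the condition.
- a row (sku=GN): matches 1 b row(s) → 1 output row(s).
- a row (sku=KW): matches 3 b row(s) → 3 output row(s).
- a row (sku=NULL): no match → dropped.
- a row (sku=KW): matches 3 b row(s) → 3 output row(s).
- a row (sku=DM): matches 1 b row(s) → 1 output row(s).
- a row (sku=MT): matches 1 b row(s) → 1 output row(s).
- a row (sku=KW): matches 3 b row(s) → 3 output row(s).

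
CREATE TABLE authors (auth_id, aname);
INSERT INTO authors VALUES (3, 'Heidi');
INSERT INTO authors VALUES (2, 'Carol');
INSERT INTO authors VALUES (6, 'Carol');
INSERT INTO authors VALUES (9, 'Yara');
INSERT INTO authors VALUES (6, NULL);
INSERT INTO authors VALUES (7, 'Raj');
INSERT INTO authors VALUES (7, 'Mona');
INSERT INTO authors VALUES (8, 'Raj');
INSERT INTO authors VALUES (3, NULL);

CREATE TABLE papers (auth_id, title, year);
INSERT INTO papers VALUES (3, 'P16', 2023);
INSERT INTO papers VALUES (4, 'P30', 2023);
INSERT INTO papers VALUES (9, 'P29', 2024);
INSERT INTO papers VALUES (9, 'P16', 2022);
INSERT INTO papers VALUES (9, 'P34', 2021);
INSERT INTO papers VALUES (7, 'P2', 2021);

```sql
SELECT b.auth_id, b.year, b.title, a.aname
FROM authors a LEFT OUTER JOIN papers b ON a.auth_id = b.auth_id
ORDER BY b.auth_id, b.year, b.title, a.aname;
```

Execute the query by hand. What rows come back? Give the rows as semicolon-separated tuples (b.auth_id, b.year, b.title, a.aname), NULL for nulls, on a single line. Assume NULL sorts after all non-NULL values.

LEFT JOIN keeps every row from `authors`; unmatched rows get NULL for `papers`'s columns.
Matching on a.auth_id = b.auth_id.
Matched pairs: 7; unmatched a rows kept: 4.

(3, 2023, P16, Heidi); (3, 2023, P16, NULL); (7, 2021, P2, Mona); (7, 2021, P2, Raj); (9, 2021, P34, Yara); (9, 2022, P16, Yara); (9, 2024, P29, Yara); (NULL, NULL, NULL, Carol); (NULL, NULL, NULL, Carol); (NULL, NULL, NULL, Raj); (NULL, NULL, NULL, NULL)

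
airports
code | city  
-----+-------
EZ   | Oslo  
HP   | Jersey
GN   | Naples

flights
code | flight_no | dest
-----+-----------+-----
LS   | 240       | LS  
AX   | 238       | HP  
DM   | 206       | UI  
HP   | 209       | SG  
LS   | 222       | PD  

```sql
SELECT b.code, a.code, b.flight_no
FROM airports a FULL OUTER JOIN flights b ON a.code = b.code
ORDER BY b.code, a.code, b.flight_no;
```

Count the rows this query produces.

7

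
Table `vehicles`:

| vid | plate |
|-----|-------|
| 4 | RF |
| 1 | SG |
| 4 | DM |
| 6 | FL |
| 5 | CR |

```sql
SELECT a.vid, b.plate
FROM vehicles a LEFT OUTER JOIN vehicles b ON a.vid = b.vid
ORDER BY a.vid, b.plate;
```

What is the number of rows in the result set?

7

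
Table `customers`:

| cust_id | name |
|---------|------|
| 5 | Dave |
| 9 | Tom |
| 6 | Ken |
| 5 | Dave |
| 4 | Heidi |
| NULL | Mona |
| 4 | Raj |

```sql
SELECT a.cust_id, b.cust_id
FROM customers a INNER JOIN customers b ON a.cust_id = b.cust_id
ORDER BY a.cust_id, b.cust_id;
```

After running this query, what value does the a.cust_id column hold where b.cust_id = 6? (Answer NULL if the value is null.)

6

INNER JOIN keeps only pairs where the ON condition holds.
Matching on a.cust_id = b.cust_id. A NULL in a compared column never satisfies the condition.
- cust_id=5: 2 matching b row(s), so 2 row(s) emitted.
- cust_id=9: 1 matching b row(s), so 1 row(s) emitted.
- cust_id=6: 1 matching b row(s), so 1 row(s) emitted.
- cust_id=5: 2 matching b row(s), so 2 row(s) emitted.
- cust_id=4: 2 matching b row(s), so 2 row(s) emitted.
- cust_id=NULL: no matching b row, dropped.
- cust_id=4: 2 matching b row(s), so 2 row(s) emitted.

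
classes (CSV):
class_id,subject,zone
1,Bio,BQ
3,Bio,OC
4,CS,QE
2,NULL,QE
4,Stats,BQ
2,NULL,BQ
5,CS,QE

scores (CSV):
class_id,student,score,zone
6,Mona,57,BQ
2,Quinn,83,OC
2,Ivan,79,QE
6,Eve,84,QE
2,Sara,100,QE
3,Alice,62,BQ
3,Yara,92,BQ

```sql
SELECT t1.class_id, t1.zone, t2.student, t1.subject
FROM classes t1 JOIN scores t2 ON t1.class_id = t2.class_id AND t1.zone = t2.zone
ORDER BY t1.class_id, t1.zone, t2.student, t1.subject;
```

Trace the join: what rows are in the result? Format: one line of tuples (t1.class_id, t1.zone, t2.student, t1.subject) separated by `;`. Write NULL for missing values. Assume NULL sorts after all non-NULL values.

INNER JOIN keeps only pairs where the ON condition holds.
Matching on t1.class_id = t2.class_id AND t1.zone = t2.zone.
Matched pairs: 2.

(2, QE, Ivan, NULL); (2, QE, Sara, NULL)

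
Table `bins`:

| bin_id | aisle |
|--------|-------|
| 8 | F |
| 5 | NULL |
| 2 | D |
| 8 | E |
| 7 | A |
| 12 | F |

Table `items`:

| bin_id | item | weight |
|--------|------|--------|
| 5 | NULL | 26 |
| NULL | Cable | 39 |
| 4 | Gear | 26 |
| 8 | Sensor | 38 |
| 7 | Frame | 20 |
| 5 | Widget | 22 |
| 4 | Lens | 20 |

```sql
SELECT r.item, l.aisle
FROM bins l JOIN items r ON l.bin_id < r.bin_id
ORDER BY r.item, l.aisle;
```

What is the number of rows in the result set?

9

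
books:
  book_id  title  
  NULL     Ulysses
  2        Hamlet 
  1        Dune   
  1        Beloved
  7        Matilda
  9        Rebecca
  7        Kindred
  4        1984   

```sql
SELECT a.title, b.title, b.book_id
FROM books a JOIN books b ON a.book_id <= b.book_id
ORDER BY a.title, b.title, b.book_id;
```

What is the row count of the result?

INNER JOIN keeps only pairs where the ON condition holds.
Matching on a.book_id <= b.book_id. A NULL in a compared column never satisfies the condition.
Matched pairs: 30.
Total: 30 rows.

30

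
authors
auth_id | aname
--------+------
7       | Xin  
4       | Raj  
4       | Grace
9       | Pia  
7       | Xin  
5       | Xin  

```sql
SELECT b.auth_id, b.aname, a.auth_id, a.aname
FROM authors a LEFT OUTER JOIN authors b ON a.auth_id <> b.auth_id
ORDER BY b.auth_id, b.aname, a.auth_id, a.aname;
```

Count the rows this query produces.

LEFT JOIN keeps every row from `authors a`; unmatched rows get NULL for `authors b`'s columns.
Matching on a.auth_id <> b.auth_id.
- auth_id=7: 4 matching b row(s), so 4 row(s) emitted.
- auth_id=4: 4 matching b row(s), so 4 row(s) emitted.
- auth_id=4: 4 matching b row(s), so 4 row(s) emitted.
- auth_id=9: 5 matching b row(s), so 5 row(s) emitted.
- auth_id=7: 4 matching b row(s), so 4 row(s) emitted.
- auth_id=5: 5 matching b row(s), so 5 row(s) emitted.
Total: 26 rows.

26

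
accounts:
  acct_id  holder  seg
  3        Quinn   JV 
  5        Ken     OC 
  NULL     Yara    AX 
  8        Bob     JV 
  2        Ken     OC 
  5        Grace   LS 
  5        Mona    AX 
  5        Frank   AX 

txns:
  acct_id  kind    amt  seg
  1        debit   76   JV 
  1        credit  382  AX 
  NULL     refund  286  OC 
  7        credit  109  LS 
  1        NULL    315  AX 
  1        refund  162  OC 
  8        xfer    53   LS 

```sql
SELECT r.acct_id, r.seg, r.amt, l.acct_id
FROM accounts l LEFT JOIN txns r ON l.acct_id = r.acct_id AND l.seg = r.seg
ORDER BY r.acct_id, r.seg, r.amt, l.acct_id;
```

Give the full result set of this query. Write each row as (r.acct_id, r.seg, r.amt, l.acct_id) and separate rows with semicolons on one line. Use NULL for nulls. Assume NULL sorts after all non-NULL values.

LEFT JOIN keeps every row from `accounts`; unmatched rows get NULL for `txns`'s columns.
Matching on l.acct_id = r.acct_id AND l.seg = r.seg. A NULL in a compared column never satisfies the condition.
- l[0] acct_id=3, seg=JV → no match; kept with NULLs on the r side.
- l[1] acct_id=5, seg=OC → no match; kept with NULLs on the r side.
- l[2] acct_id=NULL, seg=AX → no match; kept with NULLs on the r side.
- l[3] acct_id=8, seg=JV → no match; kept with NULLs on the r side.
- l[4] acct_id=2, seg=OC → no match; kept with NULLs on the r side.
- l[5] acct_id=5, seg=LS → no match; kept with NULLs on the r side.
- l[6] acct_id=5, seg=AX → no match; kept with NULLs on the r side.
- l[7] acct_id=5, seg=AX → no match; kept with NULLs on the r side.
After projecting and ordering:
r.acct_id | r.seg | r.amt | l.acct_id
NULL | NULL | NULL | 2
NULL | NULL | NULL | 3
NULL | NULL | NULL | 5
NULL | NULL | NULL | 5
NULL | NULL | NULL | 5
NULL | NULL | NULL | 5
NULL | NULL | NULL | 8
NULL | NULL | NULL | NULL

(NULL, NULL, NULL, 2); (NULL, NULL, NULL, 3); (NULL, NULL, NULL, 5); (NULL, NULL, NULL, 5); (NULL, NULL, NULL, 5); (NULL, NULL, NULL, 5); (NULL, NULL, NULL, 8); (NULL, NULL, NULL, NULL)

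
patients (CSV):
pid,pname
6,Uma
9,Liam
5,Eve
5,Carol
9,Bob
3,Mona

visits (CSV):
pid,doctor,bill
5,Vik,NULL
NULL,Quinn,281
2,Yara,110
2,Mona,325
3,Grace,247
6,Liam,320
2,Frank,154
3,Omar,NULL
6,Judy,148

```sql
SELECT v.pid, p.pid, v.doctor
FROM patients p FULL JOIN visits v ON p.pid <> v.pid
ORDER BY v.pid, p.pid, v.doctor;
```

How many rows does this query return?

FULL OUTER JOIN keeps every row from both sides; unmatched rows get NULL for the other side's columns.
Matching on p.pid <> v.pid. A NULL in a compared column never satisfies the condition.
Matched pairs: 42; unmatched p rows kept: 0; unmatched v rows kept: 1.
Total: 42 matched + 1 padded = 43 rows.

43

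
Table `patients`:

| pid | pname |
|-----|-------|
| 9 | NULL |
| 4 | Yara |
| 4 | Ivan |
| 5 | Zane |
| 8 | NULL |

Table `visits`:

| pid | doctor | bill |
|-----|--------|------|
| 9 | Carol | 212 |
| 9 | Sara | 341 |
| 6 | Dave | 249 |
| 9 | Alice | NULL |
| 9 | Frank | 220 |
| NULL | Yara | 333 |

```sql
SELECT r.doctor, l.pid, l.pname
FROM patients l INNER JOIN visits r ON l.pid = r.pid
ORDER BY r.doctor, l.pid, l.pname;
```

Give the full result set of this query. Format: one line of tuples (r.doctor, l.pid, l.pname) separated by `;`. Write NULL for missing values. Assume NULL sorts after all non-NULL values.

(Alice, 9, NULL); (Carol, 9, NULL); (Frank, 9, NULL); (Sara, 9, NULL)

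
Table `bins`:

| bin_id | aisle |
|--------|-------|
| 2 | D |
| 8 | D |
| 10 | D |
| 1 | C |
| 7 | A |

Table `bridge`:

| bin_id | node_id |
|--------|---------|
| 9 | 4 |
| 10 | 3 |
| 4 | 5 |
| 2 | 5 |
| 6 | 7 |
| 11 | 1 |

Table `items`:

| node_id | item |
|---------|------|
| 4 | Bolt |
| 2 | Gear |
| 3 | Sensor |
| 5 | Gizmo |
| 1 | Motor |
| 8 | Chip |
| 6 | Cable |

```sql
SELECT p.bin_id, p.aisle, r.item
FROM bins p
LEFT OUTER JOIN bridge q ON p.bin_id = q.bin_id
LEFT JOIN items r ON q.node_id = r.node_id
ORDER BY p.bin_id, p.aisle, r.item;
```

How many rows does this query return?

5

Joins associate left-to-right: bins LEFT JOIN bridge on bin_id gives 5 intermediate row(s).
Then LEFT JOIN `items r` on node_id: each of those 5 rows is kept; rows whose q.node_id has no match in r get NULL for r's columns.
Result: 5 row(s).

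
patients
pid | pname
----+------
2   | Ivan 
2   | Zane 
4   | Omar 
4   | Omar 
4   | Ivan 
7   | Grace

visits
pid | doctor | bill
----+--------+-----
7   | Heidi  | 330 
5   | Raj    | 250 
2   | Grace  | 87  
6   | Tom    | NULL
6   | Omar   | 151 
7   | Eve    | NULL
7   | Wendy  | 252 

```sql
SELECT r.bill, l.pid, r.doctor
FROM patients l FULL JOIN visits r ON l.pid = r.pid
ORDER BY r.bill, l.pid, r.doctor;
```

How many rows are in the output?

11

FULL OUTER JOIN keeps every row from both sides; unmatched rows get NULL for the other side's columns.
Matching on l.pid = r.pid.
- l row (pid=2): matches 1 r row(s) → 1 output row(s).
- l row (pid=2): matches 1 r row(s) → 1 output row(s).
- l row (pid=4): no match → kept, r columns NULL.
- l row (pid=4): no match → kept, r columns NULL.
- l row (pid=4): no match → kept, r columns NULL.
- l row (pid=7): matches 3 r row(s) → 3 output row(s).
- plus 3 unmatched r row(s), each kept with NULL l columns.
Total: 5 matched + 6 padded = 11 rows.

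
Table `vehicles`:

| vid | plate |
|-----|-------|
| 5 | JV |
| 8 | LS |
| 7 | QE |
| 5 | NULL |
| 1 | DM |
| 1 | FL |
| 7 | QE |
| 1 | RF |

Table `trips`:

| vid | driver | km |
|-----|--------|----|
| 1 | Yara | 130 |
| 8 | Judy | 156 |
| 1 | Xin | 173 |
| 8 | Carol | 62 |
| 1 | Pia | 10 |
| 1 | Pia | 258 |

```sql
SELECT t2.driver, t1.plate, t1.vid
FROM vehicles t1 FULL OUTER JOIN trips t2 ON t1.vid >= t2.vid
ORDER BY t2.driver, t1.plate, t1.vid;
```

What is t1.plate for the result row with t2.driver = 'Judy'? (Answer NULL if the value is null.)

LS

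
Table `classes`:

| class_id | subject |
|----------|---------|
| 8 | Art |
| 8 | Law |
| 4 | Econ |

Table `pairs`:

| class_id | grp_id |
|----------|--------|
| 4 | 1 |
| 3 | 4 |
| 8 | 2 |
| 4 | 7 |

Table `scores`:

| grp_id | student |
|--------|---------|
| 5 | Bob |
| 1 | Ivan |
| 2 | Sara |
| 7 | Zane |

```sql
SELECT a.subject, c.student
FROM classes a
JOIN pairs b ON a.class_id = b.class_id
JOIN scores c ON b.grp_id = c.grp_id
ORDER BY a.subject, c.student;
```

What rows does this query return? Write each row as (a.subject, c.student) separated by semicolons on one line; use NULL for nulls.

(Art, Sara); (Econ, Ivan); (Econ, Zane); (Law, Sara)

Step 1 — a INNER JOIN b on class_id → 4 row(s).
Then INNER JOIN `scores c` on grp_id: keep only rows whose b.grp_id appears in c.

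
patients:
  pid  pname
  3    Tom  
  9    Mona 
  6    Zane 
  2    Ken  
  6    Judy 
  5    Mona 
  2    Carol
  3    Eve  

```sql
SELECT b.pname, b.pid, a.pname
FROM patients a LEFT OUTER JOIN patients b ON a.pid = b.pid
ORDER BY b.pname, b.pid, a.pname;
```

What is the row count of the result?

14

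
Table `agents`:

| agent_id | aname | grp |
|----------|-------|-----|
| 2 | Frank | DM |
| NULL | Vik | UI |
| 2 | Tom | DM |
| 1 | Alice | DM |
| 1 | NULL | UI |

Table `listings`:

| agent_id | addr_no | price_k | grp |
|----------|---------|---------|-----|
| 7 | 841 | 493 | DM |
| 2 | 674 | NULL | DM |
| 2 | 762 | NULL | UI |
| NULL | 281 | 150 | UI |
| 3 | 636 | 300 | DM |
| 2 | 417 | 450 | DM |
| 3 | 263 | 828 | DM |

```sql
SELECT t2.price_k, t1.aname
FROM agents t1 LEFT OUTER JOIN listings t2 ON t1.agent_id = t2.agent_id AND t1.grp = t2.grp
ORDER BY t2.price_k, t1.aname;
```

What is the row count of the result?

7

LEFT JOIN keeps every row from `agents`; unmatched rows get NULL for `listings`'s columns.
Matching on t1.agent_id = t2.agent_id AND t1.grp = t2.grp. A NULL in a compared column never satisfies the condition.
- t1 (agent_id=2, grp=DM) pairs with 2 row(s) of t2.
- t1 (agent_id=NULL, grp=UI) has no partner → padded with NULL.
- t1 (agent_id=2, grp=DM) pairs with 2 row(s) of t2.
- t1 (agent_id=1, grp=DM) has no partner → padded with NULL.
- t1 (agent_id=1, grp=UI) has no partner → padded with NULL.
Total: 4 matched + 3 padded = 7 rows.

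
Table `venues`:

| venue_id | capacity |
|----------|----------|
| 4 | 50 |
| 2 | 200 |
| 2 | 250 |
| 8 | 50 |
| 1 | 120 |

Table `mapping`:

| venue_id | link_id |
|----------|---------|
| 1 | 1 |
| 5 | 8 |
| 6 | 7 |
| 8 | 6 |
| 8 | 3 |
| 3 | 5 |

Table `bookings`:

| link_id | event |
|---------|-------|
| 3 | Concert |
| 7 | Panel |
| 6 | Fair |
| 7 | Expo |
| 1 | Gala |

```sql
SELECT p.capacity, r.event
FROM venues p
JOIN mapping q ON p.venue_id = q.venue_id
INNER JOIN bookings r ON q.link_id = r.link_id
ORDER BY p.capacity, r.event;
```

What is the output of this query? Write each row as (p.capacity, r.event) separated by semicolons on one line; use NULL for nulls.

Joins associate left-to-right: venues INNER JOIN mapping on venue_id gives 3 intermediate row(s).
Then INNER JOIN `bookings r` on link_id: keep only rows whose q.link_id appears in r.

(50, Concert); (50, Fair); (120, Gala)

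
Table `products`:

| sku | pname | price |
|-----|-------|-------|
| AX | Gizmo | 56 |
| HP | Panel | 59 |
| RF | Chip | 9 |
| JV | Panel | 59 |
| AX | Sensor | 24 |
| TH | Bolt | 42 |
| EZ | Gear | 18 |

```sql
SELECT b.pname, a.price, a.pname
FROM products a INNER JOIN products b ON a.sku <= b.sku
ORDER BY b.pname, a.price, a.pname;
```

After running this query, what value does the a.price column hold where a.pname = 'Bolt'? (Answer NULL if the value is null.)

42

INNER JOIN keeps only pairs where the ON condition holds.
Matching on a.sku <= b.sku.
- a row (sku=AX): matches 7 b row(s) → 7 output row(s).
- a row (sku=HP): matches 4 b row(s) → 4 output row(s).
- a row (sku=RF): matches 2 b row(s) → 2 output row(s).
- a row (sku=JV): matches 3 b row(s) → 3 output row(s).
- a row (sku=AX): matches 7 b row(s) → 7 output row(s).
- a row (sku=TH): matches 1 b row(s) → 1 output row(s).
- a row (sku=EZ): matches 5 b row(s) → 5 output row(s).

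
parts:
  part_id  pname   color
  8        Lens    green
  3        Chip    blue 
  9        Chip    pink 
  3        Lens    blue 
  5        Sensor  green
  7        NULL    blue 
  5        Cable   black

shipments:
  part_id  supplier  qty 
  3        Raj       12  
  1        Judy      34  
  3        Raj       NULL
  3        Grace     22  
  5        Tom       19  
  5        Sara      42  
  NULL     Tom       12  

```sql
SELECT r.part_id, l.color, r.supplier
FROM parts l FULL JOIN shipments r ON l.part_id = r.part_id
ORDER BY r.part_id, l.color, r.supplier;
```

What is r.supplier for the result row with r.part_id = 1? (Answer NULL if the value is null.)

FULL OUTER JOIN keeps every row from both sides; unmatched rows get NULL for the other side's columns.
Matching on l.part_id = r.part_id. A NULL in a compared column never satisfies the condition.
- l[0] part_id=8 → no match; kept with NULLs on the r side.
- l[1] part_id=3 → 3 match(es) in r → 3 row(s).
- l[2] part_id=9 → no match; kept with NULLs on the r side.
- l[3] part_id=3 → 3 match(es) in r → 3 row(s).
- l[4] part_id=5 → 2 match(es) in r → 2 row(s).
- l[5] part_id=7 → no match; kept with NULLs on the r side.
- l[6] part_id=5 → 2 match(es) in r → 2 row(s).
- 2 r row(s) had no l match → kept, l columns NULL.

Judy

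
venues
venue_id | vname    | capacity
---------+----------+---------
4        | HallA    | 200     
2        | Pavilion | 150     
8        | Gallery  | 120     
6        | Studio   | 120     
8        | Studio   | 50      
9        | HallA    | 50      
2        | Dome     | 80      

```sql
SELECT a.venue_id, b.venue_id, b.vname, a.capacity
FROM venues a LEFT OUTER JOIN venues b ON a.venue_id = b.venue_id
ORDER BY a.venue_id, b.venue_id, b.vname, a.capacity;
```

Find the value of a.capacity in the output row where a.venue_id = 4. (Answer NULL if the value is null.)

LEFT JOIN keeps every row from `venues a`; unmatched rows get NULL for `venues b`'s columns.
Matching on a.venue_id = b.venue_id.
- a (venue_id=4) pairs with 1 row(s) of b.
- a (venue_id=2) pairs with 2 row(s) of b.
- a (venue_id=8) pairs with 2 row(s) of b.
- a (venue_id=6) pairs with 1 row(s) of b.
- a (venue_id=8) pairs with 2 row(s) of b.
- a (venue_id=9) pairs with 1 row(s) of b.
- a (venue_id=2) pairs with 2 row(s) of b.

200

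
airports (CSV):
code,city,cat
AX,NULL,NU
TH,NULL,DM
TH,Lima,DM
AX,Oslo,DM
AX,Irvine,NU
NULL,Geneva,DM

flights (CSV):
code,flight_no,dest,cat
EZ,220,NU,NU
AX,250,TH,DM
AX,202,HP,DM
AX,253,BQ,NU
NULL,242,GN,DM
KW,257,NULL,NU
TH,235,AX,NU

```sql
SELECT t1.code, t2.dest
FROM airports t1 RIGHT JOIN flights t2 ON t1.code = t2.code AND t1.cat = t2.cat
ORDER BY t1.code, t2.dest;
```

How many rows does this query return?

8

RIGHT JOIN keeps every row from `flights`; unmatched rows get NULL for `airports`'s columns.
Matching on t1.code = t2.code AND t1.cat = t2.cat. A NULL in a compared column never satisfies the condition.
- t1[0] code=AX, cat=NU → 1 match(es) in t2 → 1 row(s).
- t1[1] code=TH, cat=DM → no match.
- t1[2] code=TH, cat=DM → no match.
- t1[3] code=AX, cat=DM → 2 match(es) in t2 → 2 row(s).
- t1[4] code=AX, cat=NU → 1 match(es) in t2 → 1 row(s).
- t1[5] code=NULL, cat=DM → no match.
- 4 row(s) from t2 found no t1 partner → padded with NULL.
Total: 4 matched + 4 padded = 8 rows.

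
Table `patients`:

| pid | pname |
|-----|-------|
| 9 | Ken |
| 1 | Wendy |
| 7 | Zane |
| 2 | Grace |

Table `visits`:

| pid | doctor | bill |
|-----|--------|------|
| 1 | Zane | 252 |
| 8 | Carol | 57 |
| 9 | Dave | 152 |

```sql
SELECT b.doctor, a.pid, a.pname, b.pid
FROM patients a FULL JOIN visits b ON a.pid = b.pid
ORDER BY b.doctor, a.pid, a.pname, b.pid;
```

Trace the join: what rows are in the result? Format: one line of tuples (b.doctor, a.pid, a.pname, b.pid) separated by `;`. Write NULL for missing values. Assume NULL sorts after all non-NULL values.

(Carol, NULL, NULL, 8); (Dave, 9, Ken, 9); (Zane, 1, Wendy, 1); (NULL, 2, Grace, NULL); (NULL, 7, Zane, NULL)

FULL OUTER JOIN keeps every row from both sides; unmatched rows get NULL for the other side's columns.
Matching on a.pid = b.pid.
- pid=9: 1 matching b row(s), so 1 row(s) emitted.
- pid=1: 1 matching b row(s), so 1 row(s) emitted.
- pid=7: no b row matches, row kept with b columns NULL.
- pid=2: no b row matches, row kept with b columns NULL.
- 1 b row(s) had no a match → kept, a columns NULL.
After projecting and ordering:
b.doctor | a.pid | a.pname | b.pid
Carol | NULL | NULL | 8
Dave | 9 | Ken | 9
Zane | 1 | Wendy | 1
NULL | 2 | Grace | NULL
NULL | 7 | Zane | NULL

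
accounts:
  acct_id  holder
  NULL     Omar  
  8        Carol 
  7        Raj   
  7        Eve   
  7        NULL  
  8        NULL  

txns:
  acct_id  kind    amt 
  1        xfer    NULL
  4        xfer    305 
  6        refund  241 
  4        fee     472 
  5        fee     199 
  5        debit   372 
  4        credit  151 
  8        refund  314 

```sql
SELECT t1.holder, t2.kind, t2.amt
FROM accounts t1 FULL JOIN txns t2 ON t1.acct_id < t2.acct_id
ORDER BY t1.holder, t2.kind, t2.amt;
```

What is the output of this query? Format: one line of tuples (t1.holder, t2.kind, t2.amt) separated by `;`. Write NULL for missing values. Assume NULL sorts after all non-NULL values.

(Carol, NULL, NULL); (Eve, refund, 314); (Omar, NULL, NULL); (Raj, refund, 314); (NULL, credit, 151); (NULL, debit, 372); (NULL, fee, 199); (NULL, fee, 472); (NULL, refund, 241); (NULL, refund, 314); (NULL, xfer, 305); (NULL, xfer, NULL); (NULL, NULL, NULL)

FULL OUTER JOIN keeps every row from both sides; unmatched rows get NULL for the other side's columns.
Matching on t1.acct_id < t2.acct_id. A NULL in a compared column never satisfies the condition.
- acct_id=NULL: no t2 row matches, row kept with t2 columns NULL.
- acct_id=8: no t2 row matches, row kept with t2 columns NULL.
- acct_id=7: 1 matching t2 row(s), so 1 row(s) emitted.
- acct_id=7: 1 matching t2 row(s), so 1 row(s) emitted.
- acct_id=7: 1 matching t2 row(s), so 1 row(s) emitted.
- acct_id=8: no t2 row matches, row kept with t2 columns NULL.
- plus 7 unmatched t2 row(s), each kept with NULL t1 columns.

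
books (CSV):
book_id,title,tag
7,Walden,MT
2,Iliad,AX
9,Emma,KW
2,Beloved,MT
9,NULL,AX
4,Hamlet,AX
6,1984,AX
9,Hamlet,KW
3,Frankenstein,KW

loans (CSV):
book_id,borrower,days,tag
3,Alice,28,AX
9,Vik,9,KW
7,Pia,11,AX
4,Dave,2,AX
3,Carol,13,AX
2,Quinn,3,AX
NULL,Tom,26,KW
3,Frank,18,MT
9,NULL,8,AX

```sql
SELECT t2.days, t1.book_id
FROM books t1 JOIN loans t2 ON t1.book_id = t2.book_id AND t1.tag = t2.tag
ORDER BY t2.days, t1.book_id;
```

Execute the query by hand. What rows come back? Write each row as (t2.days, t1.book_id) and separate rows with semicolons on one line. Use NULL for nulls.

(2, 4); (3, 2); (8, 9); (9, 9); (9, 9)

INNER JOIN keeps only pairs where the ON condition holds.
Matching on t1.book_id = t2.book_id AND t1.tag = t2.tag. A NULL in a compared column never satisfies the condition.
- t1 (book_id=7, tag=MT) has no partner → excluded.
- t1 (book_id=2, tag=AX) pairs with 1 row(s) of t2.
- t1 (book_id=9, tag=KW) pairs with 1 row(s) of t2.
- t1 (book_id=2, tag=MT) has no partner → excluded.
- t1 (book_id=9, tag=AX) pairs with 1 row(s) of t2.
- t1 (book_id=4, tag=AX) pairs with 1 row(s) of t2.
- t1 (book_id=6, tag=AX) has no partner → excluded.
- t1 (book_id=9, tag=KW) pairs with 1 row(s) of t2.
- t1 (book_id=3, tag=KW) has no partner → excluded.
After projecting and ordering:
t2.days | t1.book_id
2 | 4
3 | 2
8 | 9
9 | 9
9 | 9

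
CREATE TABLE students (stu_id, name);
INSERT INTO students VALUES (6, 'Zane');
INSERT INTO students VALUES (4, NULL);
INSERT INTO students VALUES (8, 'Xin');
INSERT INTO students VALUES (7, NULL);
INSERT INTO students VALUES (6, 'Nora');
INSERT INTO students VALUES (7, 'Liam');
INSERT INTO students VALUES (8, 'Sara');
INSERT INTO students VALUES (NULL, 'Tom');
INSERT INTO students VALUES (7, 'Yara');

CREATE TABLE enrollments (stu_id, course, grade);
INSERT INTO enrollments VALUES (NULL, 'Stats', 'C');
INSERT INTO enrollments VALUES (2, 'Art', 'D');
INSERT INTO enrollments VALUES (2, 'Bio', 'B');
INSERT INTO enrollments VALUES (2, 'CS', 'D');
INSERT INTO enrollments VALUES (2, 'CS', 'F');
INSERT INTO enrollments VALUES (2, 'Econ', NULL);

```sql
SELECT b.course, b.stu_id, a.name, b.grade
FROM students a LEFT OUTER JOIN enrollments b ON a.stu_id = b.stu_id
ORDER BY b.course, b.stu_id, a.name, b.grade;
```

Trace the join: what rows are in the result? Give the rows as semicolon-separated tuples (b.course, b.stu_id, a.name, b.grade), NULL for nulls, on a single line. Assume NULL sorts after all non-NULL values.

(NULL, NULL, Liam, NULL); (NULL, NULL, Nora, NULL); (NULL, NULL, Sara, NULL); (NULL, NULL, Tom, NULL); (NULL, NULL, Xin, NULL); (NULL, NULL, Yara, NULL); (NULL, NULL, Zane, NULL); (NULL, NULL, NULL, NULL); (NULL, NULL, NULL, NULL)

LEFT JOIN keeps every row from `students`; unmatched rows get NULL for `enrollments`'s columns.
Matching on a.stu_id = b.stu_id. A NULL in a compared column never satisfies the condition.
- a (stu_id=6) has no partner → padded with NULL.
- a (stu_id=4) has no partner → padded with NULL.
- a (stu_id=8) has no partner → padded with NULL.
- a (stu_id=7) has no partner → padded with NULL.
- a (stu_id=6) has no partner → padded with NULL.
- a (stu_id=7) has no partner → padded with NULL.
- a (stu_id=8) has no partner → padded with NULL.
- a (stu_id=NULL) has no partner → padded with NULL.
- a (stu_id=7) has no partner → padded with NULL.
After projecting and ordering:
b.course | b.stu_id | a.name | b.grade
NULL | NULL | Liam | NULL
NULL | NULL | Nora | NULL
NULL | NULL | Sara | NULL
NULL | NULL | Tom | NULL
NULL | NULL | Xin | NULL
NULL | NULL | Yara | NULL
NULL | NULL | Zane | NULL
NULL | NULL | NULL | NULL
NULL | NULL | NULL | NULL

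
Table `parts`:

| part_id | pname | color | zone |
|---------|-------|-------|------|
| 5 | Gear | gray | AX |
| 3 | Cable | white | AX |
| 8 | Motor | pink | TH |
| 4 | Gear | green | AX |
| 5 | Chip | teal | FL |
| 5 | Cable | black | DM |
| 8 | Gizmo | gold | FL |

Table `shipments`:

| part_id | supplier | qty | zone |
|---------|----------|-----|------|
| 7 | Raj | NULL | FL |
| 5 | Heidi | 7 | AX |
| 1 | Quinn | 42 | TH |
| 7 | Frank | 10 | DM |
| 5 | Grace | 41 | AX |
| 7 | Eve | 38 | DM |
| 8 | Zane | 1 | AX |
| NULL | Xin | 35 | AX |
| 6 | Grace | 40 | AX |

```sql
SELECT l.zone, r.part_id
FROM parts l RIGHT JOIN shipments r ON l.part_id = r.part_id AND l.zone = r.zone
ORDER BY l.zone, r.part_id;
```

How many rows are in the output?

9

RIGHT JOIN keeps every row from `shipments`; unmatched rows get NULL for `parts`'s columns.
Matching on l.part_id = r.part_id AND l.zone = r.zone. A NULL in a compared column never satisfies the condition.
Matched pairs: 2; unmatched r rows kept: 7.
Total: 2 matched + 7 padded = 9 rows.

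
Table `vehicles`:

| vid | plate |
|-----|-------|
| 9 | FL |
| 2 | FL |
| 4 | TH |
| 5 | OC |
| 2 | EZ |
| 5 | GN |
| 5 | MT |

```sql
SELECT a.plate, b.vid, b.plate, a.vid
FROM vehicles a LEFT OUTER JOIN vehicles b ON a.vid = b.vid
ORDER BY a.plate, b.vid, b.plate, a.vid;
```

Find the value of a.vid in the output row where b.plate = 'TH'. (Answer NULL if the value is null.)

LEFT JOIN keeps every row from `vehicles a`; unmatched rows get NULL for `vehicles b`'s columns.
Matching on a.vid = b.vid.
- vid=9: 1 matching b row(s), so 1 row(s) emitted.
- vid=2: 2 matching b row(s), so 2 row(s) emitted.
- vid=4: 1 matching b row(s), so 1 row(s) emitted.
- vid=5: 3 matching b row(s), so 3 row(s) emitted.
- vid=2: 2 matching b row(s), so 2 row(s) emitted.
- vid=5: 3 matching b row(s), so 3 row(s) emitted.
- vid=5: 3 matching b row(s), so 3 row(s) emitted.

4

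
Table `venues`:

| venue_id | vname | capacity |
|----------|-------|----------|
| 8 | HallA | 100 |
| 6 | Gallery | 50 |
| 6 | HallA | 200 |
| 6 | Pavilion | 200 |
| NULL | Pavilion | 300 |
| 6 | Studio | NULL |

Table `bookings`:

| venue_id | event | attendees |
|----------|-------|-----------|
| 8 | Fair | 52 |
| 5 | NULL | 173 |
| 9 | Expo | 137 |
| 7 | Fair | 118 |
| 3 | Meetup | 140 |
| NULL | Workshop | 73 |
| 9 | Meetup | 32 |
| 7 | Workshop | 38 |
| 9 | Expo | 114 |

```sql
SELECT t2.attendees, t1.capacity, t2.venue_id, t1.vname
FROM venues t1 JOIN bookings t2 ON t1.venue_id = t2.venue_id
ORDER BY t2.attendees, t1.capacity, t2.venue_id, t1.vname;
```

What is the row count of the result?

1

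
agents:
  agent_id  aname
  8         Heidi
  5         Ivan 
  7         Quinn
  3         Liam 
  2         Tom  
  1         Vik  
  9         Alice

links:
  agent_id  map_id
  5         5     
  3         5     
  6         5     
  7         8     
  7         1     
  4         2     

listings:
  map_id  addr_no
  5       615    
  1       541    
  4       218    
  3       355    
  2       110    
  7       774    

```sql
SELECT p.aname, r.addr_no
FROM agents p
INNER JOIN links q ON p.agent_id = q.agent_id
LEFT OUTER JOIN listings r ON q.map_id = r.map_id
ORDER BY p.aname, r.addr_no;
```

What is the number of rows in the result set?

Joins associate left-to-right: agents INNER JOIN links on agent_id gives 4 intermediate row(s).
Then LEFT JOIN `listings r` on map_id: each of those 4 rows is kept; rows whose q.map_id has no match in r get NULL for r's columns.
Result: 4 row(s).

4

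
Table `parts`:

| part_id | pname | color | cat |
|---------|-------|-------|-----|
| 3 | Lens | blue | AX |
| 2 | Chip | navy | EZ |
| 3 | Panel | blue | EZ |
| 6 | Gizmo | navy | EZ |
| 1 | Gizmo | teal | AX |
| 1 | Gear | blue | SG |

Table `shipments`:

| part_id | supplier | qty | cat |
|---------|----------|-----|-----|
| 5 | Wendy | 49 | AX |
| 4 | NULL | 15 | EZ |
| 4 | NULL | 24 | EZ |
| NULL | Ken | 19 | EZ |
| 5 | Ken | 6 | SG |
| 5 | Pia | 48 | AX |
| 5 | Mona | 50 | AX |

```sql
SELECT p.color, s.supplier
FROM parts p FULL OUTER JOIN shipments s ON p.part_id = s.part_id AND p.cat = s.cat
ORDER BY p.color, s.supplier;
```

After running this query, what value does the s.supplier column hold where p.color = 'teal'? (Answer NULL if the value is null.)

FULL OUTER JOIN keeps every row from both sides; unmatched rows get NULL for the other side's columns.
Matching on p.part_id = s.part_id AND p.cat = s.cat. A NULL in a compared column never satisfies the condition.
- p[0] part_id=3, cat=AX → no match; kept with NULLs on the s side.
- p[1] part_id=2, cat=EZ → no match; kept with NULLs on the s side.
- p[2] part_id=3, cat=EZ → no match; kept with NULLs on the s side.
- p[3] part_id=6, cat=EZ → no match; kept with NULLs on the s side.
- p[4] part_id=1, cat=AX → no match; kept with NULLs on the s side.
- p[5] part_id=1, cat=SG → no match; kept with NULLs on the s side.
- 7 s row(s) had no p match → kept, p columns NULL.

NULL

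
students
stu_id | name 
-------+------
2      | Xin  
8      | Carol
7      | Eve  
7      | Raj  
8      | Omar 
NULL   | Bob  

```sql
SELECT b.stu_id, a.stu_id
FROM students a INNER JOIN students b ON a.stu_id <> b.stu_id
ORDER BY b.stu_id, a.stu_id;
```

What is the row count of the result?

INNER JOIN keeps only pairs where the ON condition holds.
Matching on a.stu_id <> b.stu_id. A NULL in a compared column never satisfies the condition.
- a (stu_id=2) pairs with 4 row(s) of b.
- a (stu_id=8) pairs with 3 row(s) of b.
- a (stu_id=7) pairs with 3 row(s) of b.
- a (stu_id=7) pairs with 3 row(s) of b.
- a (stu_id=8) pairs with 3 row(s) of b.
- a (stu_id=NULL) has no partner → excluded.
Total: 16 rows.

16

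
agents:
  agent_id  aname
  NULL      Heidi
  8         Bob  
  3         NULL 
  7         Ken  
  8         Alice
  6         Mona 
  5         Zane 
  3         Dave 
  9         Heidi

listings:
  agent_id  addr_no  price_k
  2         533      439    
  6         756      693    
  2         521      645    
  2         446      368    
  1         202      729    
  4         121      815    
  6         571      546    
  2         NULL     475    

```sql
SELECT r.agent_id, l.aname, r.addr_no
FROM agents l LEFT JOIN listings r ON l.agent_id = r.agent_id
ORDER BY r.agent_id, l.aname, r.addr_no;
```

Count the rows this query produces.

10

LEFT JOIN keeps every row from `agents`; unmatched rows get NULL for `listings`'s columns.
Matching on l.agent_id = r.agent_id. A NULL in a compared column never satisfies the condition.
Matched pairs: 2; unmatched l rows kept: 8.
Total: 2 matched + 8 padded = 10 rows.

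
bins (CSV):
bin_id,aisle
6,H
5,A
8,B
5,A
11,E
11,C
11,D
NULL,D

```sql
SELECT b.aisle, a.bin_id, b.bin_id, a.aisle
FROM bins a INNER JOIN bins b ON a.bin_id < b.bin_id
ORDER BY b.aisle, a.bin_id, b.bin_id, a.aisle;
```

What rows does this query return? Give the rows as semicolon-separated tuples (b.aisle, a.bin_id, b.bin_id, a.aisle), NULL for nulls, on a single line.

(B, 5, 8, A); (B, 5, 8, A); (B, 6, 8, H); (C, 5, 11, A); (C, 5, 11, A); (C, 6, 11, H); (C, 8, 11, B); (D, 5, 11, A); (D, 5, 11, A); (D, 6, 11, H); (D, 8, 11, B); (E, 5, 11, A); (E, 5, 11, A); (E, 6, 11, H); (E, 8, 11, B); (H, 5, 6, A); (H, 5, 6, A)

INNER JOIN keeps only pairs where the ON condition holds.
Matching on a.bin_id < b.bin_id. A NULL in a compared column never satisfies the condition.
- bin_id=6: 4 matching b row(s), so 4 row(s) emitted.
- bin_id=5: 5 matching b row(s), so 5 row(s) emitted.
- bin_id=8: 3 matching b row(s), so 3 row(s) emitted.
- bin_id=5: 5 matching b row(s), so 5 row(s) emitted.
- bin_id=11: no matching b row, dropped.
- bin_id=11: no matching b row, dropped.
- bin_id=11: no matching b row, dropped.
- bin_id=NULL: no matching b row, dropped.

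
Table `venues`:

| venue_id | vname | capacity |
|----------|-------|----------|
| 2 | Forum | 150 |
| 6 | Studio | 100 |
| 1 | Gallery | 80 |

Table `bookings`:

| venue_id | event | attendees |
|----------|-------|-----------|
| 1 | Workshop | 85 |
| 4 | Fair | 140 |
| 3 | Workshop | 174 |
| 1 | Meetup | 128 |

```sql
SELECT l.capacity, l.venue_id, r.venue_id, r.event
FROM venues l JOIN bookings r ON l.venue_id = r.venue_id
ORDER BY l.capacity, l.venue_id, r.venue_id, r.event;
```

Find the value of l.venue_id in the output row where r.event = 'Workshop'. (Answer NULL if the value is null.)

INNER JOIN keeps only pairs where the ON condition holds.
Matching on l.venue_id = r.venue_id.
- venue_id=2: no matching r row, dropped.
- venue_id=6: no matching r row, dropped.
- venue_id=1: 2 matching r row(s), so 2 row(s) emitted.

1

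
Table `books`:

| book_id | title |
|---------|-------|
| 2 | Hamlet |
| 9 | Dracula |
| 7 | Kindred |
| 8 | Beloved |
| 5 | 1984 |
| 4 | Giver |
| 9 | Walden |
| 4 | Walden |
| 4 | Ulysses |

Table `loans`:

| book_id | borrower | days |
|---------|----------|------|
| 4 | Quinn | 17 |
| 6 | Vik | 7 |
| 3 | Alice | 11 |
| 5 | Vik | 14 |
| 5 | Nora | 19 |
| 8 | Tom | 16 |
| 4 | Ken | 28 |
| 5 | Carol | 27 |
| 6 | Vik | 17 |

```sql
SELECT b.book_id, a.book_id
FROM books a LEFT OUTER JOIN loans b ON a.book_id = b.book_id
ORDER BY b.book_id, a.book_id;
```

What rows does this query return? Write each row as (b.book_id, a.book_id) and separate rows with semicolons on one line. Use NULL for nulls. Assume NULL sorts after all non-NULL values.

(4, 4); (4, 4); (4, 4); (4, 4); (4, 4); (4, 4); (5, 5); (5, 5); (5, 5); (8, 8); (NULL, 2); (NULL, 7); (NULL, 9); (NULL, 9)

LEFT JOIN keeps every row from `books`; unmatched rows get NULL for `loans`'s columns.
Matching on a.book_id = b.book_id.
Matched pairs: 10; unmatched a rows kept: 4.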